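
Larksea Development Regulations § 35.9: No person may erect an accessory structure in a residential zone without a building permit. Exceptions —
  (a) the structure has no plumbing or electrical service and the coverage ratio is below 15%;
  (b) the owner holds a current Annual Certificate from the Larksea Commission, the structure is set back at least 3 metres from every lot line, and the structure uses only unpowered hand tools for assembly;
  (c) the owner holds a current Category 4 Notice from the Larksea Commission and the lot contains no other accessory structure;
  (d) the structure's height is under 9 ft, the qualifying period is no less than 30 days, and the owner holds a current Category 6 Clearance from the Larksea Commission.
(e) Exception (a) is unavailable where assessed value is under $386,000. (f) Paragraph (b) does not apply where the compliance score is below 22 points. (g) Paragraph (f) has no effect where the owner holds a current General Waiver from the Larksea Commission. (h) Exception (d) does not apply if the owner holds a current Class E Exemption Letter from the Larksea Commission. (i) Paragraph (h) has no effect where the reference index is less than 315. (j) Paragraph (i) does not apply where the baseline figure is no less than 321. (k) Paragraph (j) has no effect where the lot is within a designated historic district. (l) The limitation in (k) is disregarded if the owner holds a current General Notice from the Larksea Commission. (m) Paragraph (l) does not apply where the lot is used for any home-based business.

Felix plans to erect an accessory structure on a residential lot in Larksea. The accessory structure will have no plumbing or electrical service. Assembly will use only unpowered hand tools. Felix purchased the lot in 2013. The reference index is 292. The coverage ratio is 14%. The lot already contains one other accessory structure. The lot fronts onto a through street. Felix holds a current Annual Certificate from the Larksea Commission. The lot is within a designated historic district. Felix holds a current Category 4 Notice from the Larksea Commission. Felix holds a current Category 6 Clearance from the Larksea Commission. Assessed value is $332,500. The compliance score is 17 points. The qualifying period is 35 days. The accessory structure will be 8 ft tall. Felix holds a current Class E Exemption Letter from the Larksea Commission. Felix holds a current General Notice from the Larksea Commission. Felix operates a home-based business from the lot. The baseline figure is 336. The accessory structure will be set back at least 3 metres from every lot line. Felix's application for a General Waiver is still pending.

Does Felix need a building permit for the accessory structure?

No — exception (d) applies; Felix does not need a building permit.

All of (a)'s requirements are met (there is no plumbing or electrical service; the coverage ratio is 14%, below the 15% limit). However, paragraph (e) must be considered: (e) operates against (a): assessed value is $332,500, under the $386,000 limit. (a) is therefore removed.
Exception (b): a current Annual Certificate is held; the setback is at least 3 m on every side; assembly uses only hand tools — every condition holds. However, paragraphs (f)–(g) must be considered: (f) is engaged — the compliance score is 17 points, below the 22 points limit. (g) is inapplicable (no current General Waiver is held), so (f) stands. So (b) is unavailable.
Exception (c) does not apply: the lot already has another accessory structure.
Exception (d) is satisfied on its face — the structure's height is 8 ft, under the 9 ft limit; the qualifying period is 35 days, meeting the 30 days threshold; a current Category 6 Clearance is held. Considering the limiting provisions: (h) would limit (d) — a current Class E Exemption Letter is held — but (i) sets (h) aside: (i) operates — the reference index is 292, less than the 315 limit. (j) would limit (i) — the baseline figure is 336, meeting the 321 threshold — but (k) sets (j) aside: (k) operates against (j): the lot is in a historic district. (l) applies (a current General Notice is held), but is displaced by (m): (m) operates — a home-based business operates on the lot. So (d) applies.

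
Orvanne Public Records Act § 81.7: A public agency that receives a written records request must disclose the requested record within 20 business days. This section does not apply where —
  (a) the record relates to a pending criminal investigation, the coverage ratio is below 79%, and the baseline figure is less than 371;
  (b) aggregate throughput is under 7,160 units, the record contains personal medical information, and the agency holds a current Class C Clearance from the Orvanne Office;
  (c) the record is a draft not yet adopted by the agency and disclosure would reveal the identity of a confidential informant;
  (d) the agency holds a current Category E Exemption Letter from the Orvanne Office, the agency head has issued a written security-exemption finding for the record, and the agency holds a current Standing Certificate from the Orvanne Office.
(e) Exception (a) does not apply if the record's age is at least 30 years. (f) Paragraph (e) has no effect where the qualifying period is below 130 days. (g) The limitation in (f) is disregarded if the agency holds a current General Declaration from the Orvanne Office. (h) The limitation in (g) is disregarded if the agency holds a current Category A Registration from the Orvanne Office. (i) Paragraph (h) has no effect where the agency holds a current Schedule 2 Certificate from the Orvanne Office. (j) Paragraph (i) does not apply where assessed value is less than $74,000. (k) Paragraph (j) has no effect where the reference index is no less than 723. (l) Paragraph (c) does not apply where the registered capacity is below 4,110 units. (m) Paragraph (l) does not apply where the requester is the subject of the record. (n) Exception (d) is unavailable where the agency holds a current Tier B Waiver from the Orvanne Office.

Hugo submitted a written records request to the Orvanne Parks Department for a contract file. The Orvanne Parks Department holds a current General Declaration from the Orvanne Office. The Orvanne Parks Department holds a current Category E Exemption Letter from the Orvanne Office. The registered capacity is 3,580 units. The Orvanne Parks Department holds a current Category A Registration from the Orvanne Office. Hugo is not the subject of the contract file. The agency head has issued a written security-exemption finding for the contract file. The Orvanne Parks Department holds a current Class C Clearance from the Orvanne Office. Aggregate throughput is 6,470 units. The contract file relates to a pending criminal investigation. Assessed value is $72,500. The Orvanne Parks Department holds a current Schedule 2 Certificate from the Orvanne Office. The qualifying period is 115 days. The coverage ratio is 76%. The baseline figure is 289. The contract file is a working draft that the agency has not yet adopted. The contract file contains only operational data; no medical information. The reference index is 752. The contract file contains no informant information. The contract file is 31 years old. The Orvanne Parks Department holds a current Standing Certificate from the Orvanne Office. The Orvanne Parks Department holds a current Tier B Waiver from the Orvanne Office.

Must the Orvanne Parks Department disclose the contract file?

Yes — the Orvanne Parks Department must disclose the contract file.

Exception (a): the contract file relates to a pending investigation; the coverage ratio is 76%, below the 79% limit; the baseline figure is 289, less than the 371 limit — every condition holds. Turning to paragraphs (e)–(k): (e) operates against (a): the record's age is 31 years, meeting the 30 years threshold. (f) operates (the qualifying period is 115 days, below the 130 days limit), but is set aside by (g): (g) is triggered — a current General Declaration is held. (h) is engaged (a current Category A Registration is held), but is displaced by (i): (i) operates against (h): a current Schedule 2 Certificate is held. (j) is triggered (assessed value is $72,500, less than the $74,000 limit), but is itself disapplied by (k): (k) operates against (j): the reference index is 752, meeting the 723 threshold. (a) is therefore removed.
Exception (b) fails — the contract file contains only operational data.
Exception (c) does not apply: the contract file contains no informant information.
All of (d)'s requirements are met (a current Category E Exemption Letter is held; a written security-exemption finding has been issued; a current Standing Certificate is held). However, paragraph (n) must be considered: (n) is triggered — a current Tier B Waiver is held. (d) is therefore removed.
No exception is made out. the Orvanne Parks Department falls within the general rule.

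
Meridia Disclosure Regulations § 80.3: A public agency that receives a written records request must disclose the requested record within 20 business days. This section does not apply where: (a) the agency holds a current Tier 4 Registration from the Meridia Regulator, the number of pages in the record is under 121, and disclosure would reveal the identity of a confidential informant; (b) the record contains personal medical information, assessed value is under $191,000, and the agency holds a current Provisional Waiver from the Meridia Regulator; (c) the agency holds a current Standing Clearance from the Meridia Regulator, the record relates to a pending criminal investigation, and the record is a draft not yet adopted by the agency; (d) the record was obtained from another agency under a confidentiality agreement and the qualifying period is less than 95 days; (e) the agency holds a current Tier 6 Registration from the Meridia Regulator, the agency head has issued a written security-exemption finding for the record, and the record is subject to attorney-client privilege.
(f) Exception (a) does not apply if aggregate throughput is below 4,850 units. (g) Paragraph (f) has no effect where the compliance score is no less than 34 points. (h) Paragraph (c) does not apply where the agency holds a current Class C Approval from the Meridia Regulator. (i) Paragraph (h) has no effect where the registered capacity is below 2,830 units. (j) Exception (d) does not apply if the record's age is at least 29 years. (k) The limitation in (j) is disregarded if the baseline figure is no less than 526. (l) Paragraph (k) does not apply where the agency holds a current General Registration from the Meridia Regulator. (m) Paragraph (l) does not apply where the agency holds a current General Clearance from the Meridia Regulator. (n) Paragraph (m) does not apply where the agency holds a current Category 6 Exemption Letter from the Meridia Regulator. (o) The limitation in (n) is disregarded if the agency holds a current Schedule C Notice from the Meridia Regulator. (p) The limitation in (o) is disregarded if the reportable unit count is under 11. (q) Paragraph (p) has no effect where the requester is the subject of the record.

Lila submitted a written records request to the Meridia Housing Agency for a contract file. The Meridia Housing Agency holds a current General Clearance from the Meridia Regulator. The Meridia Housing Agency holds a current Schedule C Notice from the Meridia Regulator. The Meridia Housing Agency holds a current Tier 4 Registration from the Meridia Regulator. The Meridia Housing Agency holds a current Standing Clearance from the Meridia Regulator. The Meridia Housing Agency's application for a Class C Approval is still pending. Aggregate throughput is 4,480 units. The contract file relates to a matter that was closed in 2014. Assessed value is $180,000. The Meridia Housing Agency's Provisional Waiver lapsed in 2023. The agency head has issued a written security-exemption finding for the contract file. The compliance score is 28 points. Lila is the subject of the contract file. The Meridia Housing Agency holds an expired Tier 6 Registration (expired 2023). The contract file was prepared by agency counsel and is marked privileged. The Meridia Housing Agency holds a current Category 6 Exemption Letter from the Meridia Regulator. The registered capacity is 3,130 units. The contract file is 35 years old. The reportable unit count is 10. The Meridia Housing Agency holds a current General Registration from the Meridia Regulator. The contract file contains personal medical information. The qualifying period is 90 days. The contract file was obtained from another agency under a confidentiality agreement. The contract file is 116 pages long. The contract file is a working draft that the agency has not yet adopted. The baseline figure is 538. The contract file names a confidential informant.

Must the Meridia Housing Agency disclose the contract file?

All of (a)'s requirements are met (a current Tier 4 Registration is held; the number of pages in the record is 116, under the 121 limit; the contract file names a confidential informant). Turning to paragraphs (f)–(g): (f) applies — aggregate throughput is 4,480 units, below the 4,850 units limit. (g), which would lift (f), is not engaged — the compliance score is 28 points, short of 34 points. So (a) is unavailable.
Exception (b) requires that the agency holds a current Provisional Waiver from the Meridia Regulator; but there is no Provisional Waiver in force, so (b) is unavailable.
Exception (c) requires that the record relates to a pending criminal investigation; but the contract file relates to a closed matter, so (c) is unavailable.
All of (d)'s requirements are met (the contract file was obtained under a confidentiality agreement; the qualifying period is 90 days, less than the 95 days limit). Under paragraphs (j)–(q): (j) is triggered (the record's age is 35 years, meeting the 29 years threshold), but is itself disapplied by (k): (k) is triggered — the baseline figure is 538, meeting the 526 threshold. (l) applies (a current General Registration is held), but is itself disapplied by (m): (m) operates against (l): a current General Clearance is held. (n) is triggered (a current Category 6 Exemption Letter is held), but is displaced by (o): (o) operates — a current Schedule C Notice is held. (p) would limit (o) — the reportable unit count is 10, under the 11 limit — but (q) sets (p) aside: (q) operates against (p): Lila is the subject of the contract file. Exception (d) stands.
Exception (e) fails — there is no Tier 6 Registration in force.

No — exception (d) applies; the Meridia Housing Agency is not required to disclose the contract file.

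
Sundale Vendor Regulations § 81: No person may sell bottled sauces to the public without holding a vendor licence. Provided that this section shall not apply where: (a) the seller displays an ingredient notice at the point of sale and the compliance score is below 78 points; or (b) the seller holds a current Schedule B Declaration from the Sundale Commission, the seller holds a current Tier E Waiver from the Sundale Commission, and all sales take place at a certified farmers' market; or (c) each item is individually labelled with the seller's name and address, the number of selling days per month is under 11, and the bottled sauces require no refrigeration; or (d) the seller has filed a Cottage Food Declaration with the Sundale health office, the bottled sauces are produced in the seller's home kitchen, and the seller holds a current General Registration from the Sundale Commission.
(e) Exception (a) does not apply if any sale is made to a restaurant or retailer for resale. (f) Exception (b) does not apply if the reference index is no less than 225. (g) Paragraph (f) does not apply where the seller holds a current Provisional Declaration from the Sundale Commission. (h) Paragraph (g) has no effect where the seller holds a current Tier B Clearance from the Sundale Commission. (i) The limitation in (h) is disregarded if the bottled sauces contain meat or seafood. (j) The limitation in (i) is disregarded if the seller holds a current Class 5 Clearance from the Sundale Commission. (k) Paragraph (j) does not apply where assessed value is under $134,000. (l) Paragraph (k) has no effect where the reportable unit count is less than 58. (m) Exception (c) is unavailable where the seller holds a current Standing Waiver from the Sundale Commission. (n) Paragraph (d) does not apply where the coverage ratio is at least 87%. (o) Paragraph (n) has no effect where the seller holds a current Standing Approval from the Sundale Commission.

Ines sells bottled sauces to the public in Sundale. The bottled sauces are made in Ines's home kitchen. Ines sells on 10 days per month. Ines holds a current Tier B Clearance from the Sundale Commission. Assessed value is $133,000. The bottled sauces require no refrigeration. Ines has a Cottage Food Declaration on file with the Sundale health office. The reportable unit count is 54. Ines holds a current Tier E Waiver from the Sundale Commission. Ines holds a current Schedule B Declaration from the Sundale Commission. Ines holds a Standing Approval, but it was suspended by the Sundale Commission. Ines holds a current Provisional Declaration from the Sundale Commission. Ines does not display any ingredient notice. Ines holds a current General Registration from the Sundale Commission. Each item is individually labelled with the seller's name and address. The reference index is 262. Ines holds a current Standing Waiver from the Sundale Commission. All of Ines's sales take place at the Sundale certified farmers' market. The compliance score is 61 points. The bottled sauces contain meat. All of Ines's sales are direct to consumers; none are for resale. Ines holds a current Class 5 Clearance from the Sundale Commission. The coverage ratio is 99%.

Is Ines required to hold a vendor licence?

Yes — Ines must hold a vendor licence.

Exception (a) fails — no ingredient notice is displayed.
All of (b)'s requirements are met (a current Schedule B Declaration is held; a current Tier E Waiver is held; all sales are at a certified farmers' market). But: (f) applies — the reference index is 262, meeting the 225 threshold. (g) applies (a current Provisional Declaration is held), but is set aside by (h): (h) operates against (g): a current Tier B Clearance is held. (i) is triggered (the bottled sauces contain meat), but is set aside by (j): (j) operates against (i): a current Class 5 Clearance is held. (k) would limit (j) — assessed value is $133,000, under the $134,000 limit — but (l) sets (k) aside: (l) is triggered — the reportable unit count is 54, less than the 58 limit. (b) is therefore removed.
Exception (c): items are individually labelled; the number of selling days per month is 10, under the 11 limit; the bottled sauces are shelf-stable — every condition holds. Turning to paragraph (m): (m) is engaged — a current Standing Waiver is held. So (c) is unavailable.
All of (d)'s requirements are met (a Cottage Food Declaration is on file; the bottled sauces are home-kitchen produced; a current General Registration is held). Turning to paragraphs (n)–(o): (n) operates against (d): the coverage ratio is 99%, meeting the 87% threshold. (o) is not triggered (the Standing Approval is not current), so (n) stands. So (d) is unavailable.
No exception is made out. Ines falls within the general rule.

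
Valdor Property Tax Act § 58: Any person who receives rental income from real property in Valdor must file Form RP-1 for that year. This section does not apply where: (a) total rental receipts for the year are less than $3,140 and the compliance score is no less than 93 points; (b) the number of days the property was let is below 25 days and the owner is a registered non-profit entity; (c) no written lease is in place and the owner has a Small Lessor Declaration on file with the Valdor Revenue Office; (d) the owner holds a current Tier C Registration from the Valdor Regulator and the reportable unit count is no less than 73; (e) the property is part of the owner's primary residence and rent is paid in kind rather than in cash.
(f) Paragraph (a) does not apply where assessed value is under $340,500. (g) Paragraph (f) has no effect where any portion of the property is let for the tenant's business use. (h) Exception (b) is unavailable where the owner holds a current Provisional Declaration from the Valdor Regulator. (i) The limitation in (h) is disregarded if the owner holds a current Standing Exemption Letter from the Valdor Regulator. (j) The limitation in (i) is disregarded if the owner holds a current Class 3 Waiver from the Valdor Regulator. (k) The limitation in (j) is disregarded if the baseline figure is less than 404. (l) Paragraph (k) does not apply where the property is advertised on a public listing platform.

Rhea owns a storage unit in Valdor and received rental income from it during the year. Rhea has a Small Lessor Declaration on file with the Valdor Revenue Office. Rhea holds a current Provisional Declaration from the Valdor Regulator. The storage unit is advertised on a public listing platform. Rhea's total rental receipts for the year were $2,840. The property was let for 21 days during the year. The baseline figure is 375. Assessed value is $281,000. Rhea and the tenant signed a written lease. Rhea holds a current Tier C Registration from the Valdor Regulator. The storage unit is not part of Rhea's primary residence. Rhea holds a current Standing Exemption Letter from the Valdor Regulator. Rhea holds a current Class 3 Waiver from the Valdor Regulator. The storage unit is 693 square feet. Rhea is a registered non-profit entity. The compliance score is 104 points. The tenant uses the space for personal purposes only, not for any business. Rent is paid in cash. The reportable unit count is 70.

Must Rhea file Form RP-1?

Exception (a) is satisfied on its face — total rental receipts for the year are $2,840, less than the $3,140 limit; the compliance score is 104 points, meeting the 93 points threshold. Turning to paragraphs (f)–(g): (f) is engaged — assessed value is $281,000, under the $340,500 limit. (g), which would lift (f), does not operate here — the space is used for personal purposes only. So (a) is unavailable.
All of (b)'s requirements are met (the number of days the property was let is 21 days, below the 25 days limit; Rhea is a registered non-profit). Turning to paragraphs (h)–(l): (h) operates against (b): a current Provisional Declaration is held. (i) operates (a current Standing Exemption Letter is held), but is overridden by (j): (j) applies — a current Class 3 Waiver is held. (k) applies (the baseline figure is 375, less than the 404 limit), but is displaced by (l): (l) applies — the property is publicly advertised. Exception (b) does not apply.
Exception (c) fails — a written lease is in place.
Exception (d) does not apply: the reportable unit count is 70, short of 73.
Exception (e) requires that the property is part of the owner's primary residence; but the storage unit is not part of the primary residence, so (e) is unavailable.
Every exception is unavailable, so the rule governs.

Yes — Rhea must file Form RP-1.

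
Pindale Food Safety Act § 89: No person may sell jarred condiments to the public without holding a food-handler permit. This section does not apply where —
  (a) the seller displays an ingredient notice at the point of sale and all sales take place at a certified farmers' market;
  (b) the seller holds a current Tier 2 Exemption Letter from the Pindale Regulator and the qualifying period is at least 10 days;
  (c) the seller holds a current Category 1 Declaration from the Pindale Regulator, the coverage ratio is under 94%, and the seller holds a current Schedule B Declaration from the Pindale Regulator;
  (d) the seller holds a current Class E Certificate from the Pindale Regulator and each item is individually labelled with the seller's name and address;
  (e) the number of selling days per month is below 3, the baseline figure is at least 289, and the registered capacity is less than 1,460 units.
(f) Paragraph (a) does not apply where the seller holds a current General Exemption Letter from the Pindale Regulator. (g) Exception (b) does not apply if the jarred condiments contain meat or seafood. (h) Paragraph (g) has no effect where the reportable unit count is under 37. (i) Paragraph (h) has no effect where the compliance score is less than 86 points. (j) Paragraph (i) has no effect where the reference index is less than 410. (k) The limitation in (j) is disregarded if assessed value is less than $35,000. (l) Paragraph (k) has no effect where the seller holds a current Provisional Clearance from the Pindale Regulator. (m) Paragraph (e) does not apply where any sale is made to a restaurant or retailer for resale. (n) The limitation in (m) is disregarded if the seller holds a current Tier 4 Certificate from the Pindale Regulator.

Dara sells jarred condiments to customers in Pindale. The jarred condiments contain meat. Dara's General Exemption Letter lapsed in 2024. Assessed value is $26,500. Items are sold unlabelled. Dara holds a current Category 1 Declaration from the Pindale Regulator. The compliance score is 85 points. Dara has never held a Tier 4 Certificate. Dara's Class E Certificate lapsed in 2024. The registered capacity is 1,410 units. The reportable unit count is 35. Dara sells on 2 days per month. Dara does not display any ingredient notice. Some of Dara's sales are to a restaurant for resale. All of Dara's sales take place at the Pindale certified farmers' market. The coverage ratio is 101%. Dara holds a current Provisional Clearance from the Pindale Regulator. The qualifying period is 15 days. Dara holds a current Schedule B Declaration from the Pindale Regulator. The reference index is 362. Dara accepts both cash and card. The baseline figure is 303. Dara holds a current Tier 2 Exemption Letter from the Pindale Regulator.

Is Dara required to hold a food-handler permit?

No — exception (b) applies; Dara is not required to hold a food-handler permit.

Exception (a) fails — no ingredient notice is displayed.
Exception (b) is satisfied on its face — a current Tier 2 Exemption Letter is held; the qualifying period is 15 days, meeting the 10 days threshold. Applying paragraphs (g)–(l): (g) would limit (b) — the jarred condiments contain meat — but (h) sets (g) aside: (h) operates against (g): the reportable unit count is 35, under the 37 limit. (i) would limit (h) — the compliance score is 85 points, less than the 86 points limit — but (j) sets (i) aside: (j) operates — the reference index is 362, less than the 410 limit. (k) would limit (j) — assessed value is $26,500, less than the $35,000 limit — but (l) sets (k) aside: (l) operates against (k): a current Provisional Clearance is held. Exception (b) stands.
Exception (c) fails — the coverage ratio is 101%, not under 94%.
Exception (d) does not apply: there is no Class E Certificate in force.
Exception (e)'s conditions are all satisfied: the number of selling days per month is 2, below the 3 limit; the baseline figure is 303, meeting the 289 threshold; the registered capacity is 1,410 units, less than the 1,460 units limit. Turning to paragraphs (m)–(n): (m) operates against (e): some sales are to a restaurant for resale. (n), which would lift (m), is inapplicable — the Tier 4 Certificate is not current. So (e) is unavailable.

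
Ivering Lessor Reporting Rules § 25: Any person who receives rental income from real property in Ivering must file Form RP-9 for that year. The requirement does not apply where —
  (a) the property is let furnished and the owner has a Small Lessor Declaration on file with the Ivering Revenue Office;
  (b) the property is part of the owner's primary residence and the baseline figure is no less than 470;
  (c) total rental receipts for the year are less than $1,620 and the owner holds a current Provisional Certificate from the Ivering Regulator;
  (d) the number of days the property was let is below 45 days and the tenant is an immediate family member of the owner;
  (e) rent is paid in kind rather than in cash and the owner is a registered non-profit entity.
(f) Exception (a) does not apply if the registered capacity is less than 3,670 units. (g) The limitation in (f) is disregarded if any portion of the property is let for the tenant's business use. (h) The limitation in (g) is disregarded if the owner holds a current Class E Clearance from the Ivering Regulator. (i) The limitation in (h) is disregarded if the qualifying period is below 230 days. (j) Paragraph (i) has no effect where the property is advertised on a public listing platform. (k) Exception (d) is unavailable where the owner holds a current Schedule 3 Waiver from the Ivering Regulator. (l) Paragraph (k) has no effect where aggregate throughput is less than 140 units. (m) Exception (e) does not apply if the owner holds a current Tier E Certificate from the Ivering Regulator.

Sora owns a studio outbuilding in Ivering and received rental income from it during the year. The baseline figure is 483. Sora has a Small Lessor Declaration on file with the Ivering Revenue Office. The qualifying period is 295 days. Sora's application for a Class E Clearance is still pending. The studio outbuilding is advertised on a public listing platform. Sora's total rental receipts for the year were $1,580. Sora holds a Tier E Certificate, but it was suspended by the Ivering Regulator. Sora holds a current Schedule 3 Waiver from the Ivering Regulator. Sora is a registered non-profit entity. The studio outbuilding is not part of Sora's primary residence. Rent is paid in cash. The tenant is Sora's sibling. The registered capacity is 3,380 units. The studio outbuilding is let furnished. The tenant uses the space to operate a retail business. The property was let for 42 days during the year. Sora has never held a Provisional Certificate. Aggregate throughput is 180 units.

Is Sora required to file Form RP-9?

Exception (a)'s conditions are all satisfied: the property is let furnished; a Small Lessor Declaration is on file. As to paragraphs (f)–(j): (f) would limit (a) — the registered capacity is 3,380 units, less than the 3,670 units limit — but (g) sets (f) aside: (g) operates — the space is let for business use. (h), which would lift (g), is inapplicable — there is no Class E Clearance in force. (a) remains available.
Exception (b) does not apply: the studio outbuilding is not part of the primary residence.
Exception (c) requires that the owner holds a current Provisional Certificate from the Ivering Regulator; but no current Provisional Certificate is held, so (c) is unavailable.
All of (d)'s requirements are met (the number of days the property was let is 42 days, below the 45 days limit; the tenant is an immediate family member). But: (k) operates against (d): a current Schedule 3 Waiver is held. (l) is inapplicable (aggregate throughput is 180 units, not less than 140 units), so (k) stands. So (d) is unavailable.
Exception (e) requires that rent is paid in kind rather than in cash; but rent is paid in cash, so (e) is unavailable.

No — exception (a) applies; Sora is not required to file Form RP-9.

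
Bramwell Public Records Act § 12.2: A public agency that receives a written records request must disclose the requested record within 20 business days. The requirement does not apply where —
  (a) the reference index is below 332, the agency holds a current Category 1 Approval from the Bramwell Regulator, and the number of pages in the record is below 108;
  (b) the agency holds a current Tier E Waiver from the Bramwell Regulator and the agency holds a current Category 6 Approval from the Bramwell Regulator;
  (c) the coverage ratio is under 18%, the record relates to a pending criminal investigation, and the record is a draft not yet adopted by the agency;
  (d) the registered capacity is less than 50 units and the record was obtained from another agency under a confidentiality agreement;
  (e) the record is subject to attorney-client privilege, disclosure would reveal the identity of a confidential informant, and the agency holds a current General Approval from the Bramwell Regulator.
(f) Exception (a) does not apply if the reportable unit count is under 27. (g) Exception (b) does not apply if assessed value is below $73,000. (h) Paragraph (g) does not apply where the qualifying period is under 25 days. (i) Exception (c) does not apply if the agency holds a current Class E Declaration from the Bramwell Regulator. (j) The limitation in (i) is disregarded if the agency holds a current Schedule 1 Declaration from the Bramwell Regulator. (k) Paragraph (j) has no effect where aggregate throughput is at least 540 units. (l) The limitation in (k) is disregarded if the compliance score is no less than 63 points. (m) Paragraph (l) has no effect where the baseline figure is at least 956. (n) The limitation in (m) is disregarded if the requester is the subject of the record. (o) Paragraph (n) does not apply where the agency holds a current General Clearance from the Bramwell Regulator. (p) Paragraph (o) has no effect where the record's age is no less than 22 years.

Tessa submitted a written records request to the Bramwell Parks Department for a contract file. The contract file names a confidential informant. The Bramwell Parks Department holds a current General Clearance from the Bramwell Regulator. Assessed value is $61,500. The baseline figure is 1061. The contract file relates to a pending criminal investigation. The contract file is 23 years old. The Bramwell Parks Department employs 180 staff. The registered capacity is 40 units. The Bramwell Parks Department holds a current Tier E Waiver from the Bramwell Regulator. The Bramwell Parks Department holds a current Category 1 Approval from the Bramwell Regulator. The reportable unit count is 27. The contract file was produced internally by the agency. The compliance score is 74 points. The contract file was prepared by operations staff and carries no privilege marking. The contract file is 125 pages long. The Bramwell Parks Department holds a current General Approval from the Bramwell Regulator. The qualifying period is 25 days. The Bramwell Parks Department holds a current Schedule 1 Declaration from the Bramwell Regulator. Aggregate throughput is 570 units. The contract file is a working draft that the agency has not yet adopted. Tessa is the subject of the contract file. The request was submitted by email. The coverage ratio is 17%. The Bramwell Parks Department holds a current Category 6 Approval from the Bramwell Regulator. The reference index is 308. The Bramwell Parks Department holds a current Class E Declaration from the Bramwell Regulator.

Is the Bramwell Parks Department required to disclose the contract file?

No — exception (c) applies; the Bramwell Parks Department is not required to disclose the contract file.

Exception (a) does not apply: the number of pages in the record is 125, not below 108.
Exception (b) is satisfied on its face — a current Tier E Waiver is held; a current Category 6 Approval is held. However, paragraphs (g)–(h) must be considered: (g) operates against (b): assessed value is $61,500, below the $73,000 limit. (h) is not engaged (the qualifying period is 25 days, not under 25 days), so (g) stands. (b) is therefore removed.
Exception (c): the coverage ratio is 17%, under the 18% limit; the contract file relates to a pending investigation; the contract file is an unadopted draft — every condition holds. As to paragraphs (i)–(p): (i) would limit (c) — a current Class E Declaration is held — but (j) sets (i) aside: (j) operates against (i): a current Schedule 1 Declaration is held. (k) would limit (j) — aggregate throughput is 570 units, meeting the 540 units threshold — but (l) sets (k) aside: (l) operates against (k): the compliance score is 74 points, meeting the 63 points threshold. (m) is triggered (the baseline figure is 1,061, meeting the 956 threshold), but is itself disapplied by (n): (n) operates against (m): Tessa is the subject of the contract file. (o) would limit (n) — a current General Clearance is held — but (p) sets (o) aside: (p) operates against (o): the record's age is 23 years, meeting the 22 years threshold. (c) remains available.
Exception (d) requires that the record was obtained from another agency under a confidentiality agreement; but the contract file was produced internally, so (d) is unavailable.
Exception (e) fails — the contract file carries no privilege marking.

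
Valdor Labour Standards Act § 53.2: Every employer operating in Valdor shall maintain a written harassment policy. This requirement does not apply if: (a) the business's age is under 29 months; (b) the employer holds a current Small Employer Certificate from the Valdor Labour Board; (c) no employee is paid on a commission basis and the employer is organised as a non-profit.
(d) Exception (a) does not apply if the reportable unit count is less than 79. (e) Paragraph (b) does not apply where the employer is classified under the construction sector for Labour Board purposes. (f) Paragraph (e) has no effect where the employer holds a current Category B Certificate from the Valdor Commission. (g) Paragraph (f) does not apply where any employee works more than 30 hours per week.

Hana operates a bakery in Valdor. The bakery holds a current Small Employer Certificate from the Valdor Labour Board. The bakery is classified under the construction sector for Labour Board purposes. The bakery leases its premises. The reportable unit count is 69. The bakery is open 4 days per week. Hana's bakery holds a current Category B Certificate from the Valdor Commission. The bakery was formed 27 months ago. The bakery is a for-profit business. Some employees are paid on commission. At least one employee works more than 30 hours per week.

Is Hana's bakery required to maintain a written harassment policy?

All of (a)'s requirements are met (the business's age is 27 months, under the 29 months limit). But applying paragraph (d): (d) is triggered — the reportable unit count is 69, less than the 79 limit. (a) is therefore removed.
Exception (b) is satisfied on its face — a current Small Employer Certificate is held. But applying paragraphs (e)–(g): (e) operates against (b): the bakery is classified under the construction sector. (f) would limit (e) — a current Category B Certificate is held — but (g) sets (f) aside: (g) operates against (f): at least one employee exceeds 30 hours/week. So (b) is unavailable.
Exception (c) fails — some employees are paid on commission.
None of the exceptions is available; § 53.2 applies in full.

Yes — Hana's bakery must maintain a written harassment policy.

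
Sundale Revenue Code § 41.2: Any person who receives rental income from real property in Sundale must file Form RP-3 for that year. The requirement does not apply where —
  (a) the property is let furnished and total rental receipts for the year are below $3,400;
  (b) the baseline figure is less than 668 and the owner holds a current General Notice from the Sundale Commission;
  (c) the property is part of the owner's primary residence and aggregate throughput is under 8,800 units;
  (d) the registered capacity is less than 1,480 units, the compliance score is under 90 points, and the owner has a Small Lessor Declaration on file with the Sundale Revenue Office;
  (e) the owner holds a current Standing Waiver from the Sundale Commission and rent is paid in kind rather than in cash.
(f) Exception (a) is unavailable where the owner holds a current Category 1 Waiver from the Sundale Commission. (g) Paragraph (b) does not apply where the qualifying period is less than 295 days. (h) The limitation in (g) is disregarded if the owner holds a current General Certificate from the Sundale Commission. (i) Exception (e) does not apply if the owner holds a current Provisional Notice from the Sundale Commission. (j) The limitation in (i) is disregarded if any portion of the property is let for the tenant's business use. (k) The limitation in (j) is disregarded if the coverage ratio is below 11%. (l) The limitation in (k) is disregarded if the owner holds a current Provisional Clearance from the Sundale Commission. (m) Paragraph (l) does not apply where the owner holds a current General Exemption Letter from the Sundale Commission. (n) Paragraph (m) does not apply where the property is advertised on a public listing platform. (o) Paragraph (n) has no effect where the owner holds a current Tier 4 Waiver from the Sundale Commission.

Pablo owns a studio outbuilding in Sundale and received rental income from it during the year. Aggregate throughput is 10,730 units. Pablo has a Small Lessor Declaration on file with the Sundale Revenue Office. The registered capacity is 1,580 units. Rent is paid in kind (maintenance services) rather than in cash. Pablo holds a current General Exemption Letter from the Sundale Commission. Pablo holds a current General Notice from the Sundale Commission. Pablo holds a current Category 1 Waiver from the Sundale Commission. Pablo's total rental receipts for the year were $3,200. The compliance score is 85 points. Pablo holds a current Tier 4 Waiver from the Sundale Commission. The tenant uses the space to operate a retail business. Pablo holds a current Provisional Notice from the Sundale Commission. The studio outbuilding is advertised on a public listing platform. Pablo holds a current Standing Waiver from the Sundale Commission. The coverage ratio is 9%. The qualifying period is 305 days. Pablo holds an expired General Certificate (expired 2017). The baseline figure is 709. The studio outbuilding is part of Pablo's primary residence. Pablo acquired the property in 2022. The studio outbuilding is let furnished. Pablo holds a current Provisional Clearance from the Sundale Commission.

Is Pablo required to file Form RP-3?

Yes — Pablo must file Form RP-3.

Exception (a): the property is let furnished; total rental receipts for the year are $3,200, below the $3,400 limit — every condition holds. However, paragraph (f) must be considered: (f) operates — a current Category 1 Waiver is held. Exception (a) does not apply.
Exception (b) requires that the baseline figure is less than 668; but the baseline figure is 709, not less than 668, so (b) is unavailable.
Exception (c) requires that aggregate throughput is under 8,800 units; but aggregate throughput is 10,730 units, not under 8,800 units, so (c) is unavailable.
Exception (d) requires that the registered capacity is less than 1,480 units; but the registered capacity is 1,580 units, not less than 1,480 units, so (d) is unavailable.
Exception (e): a current Standing Waiver is held; rent is paid in kind — every condition holds. But: (i) operates against (e): a current Provisional Notice is held. (j) would limit (i) — the space is let for business use — but (k) sets (j) aside: (k) applies — the coverage ratio is 9%, below the 11% limit. (l) is triggered (a current Provisional Clearance is held), but is set aside by (m): (m) operates — a current General Exemption Letter is held. (n) applies (the property is publicly advertised), but is displaced by (o): (o) is engaged — a current Tier 4 Waiver is held. (e) is therefore removed.
No exception applies. The general rule governs.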